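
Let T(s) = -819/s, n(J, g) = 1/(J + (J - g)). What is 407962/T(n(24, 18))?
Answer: -203981/12285 ≈ -16.604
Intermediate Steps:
n(J, g) = 1/(-g + 2*J)
407962/T(n(24, 18)) = 407962/((-819/(1/(-1*18 + 2*24)))) = 407962/((-819/(1/(-18 + 48)))) = 407962/((-819/(1/30))) = 407962/((-819/1/30)) = 407962/((-819*30)) = 407962/(-24570) = 407962*(-1/24570) = -203981/12285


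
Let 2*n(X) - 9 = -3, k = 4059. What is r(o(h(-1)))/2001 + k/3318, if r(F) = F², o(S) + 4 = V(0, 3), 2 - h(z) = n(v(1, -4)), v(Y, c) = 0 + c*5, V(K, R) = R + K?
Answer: 2708459/2213106 ≈ 1.2238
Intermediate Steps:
V(K, R) = K + R
v(Y, c) = 5*c (v(Y, c) = 0 + 5*c = 5*c)
n(X) = 3 (n(X) = 9/2 + (½)*(-3) = 9/2 - 3/2 = 3)
h(z) = -1 (h(z) = 2 - 1*3 = 2 - 3 = -1)
o(S) = -1 (o(S) = -4 + (0 + 3) = -4 + 3 = -1)
r(o(h(-1)))/2001 + k/3318 = (-1)²/2001 + 4059/3318 = 1*(1/2001) + 4059*(1/3318) = 1/2001 + 1353/1106 = 2708459/2213106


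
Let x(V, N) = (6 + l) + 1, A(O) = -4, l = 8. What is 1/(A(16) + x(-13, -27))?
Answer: 1/11 ≈ 0.090909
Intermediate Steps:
x(V, N) = 15 (x(V, N) = (6 + 8) + 1 = 14 + 1 = 15)
1/(A(16) + x(-13, -27)) = 1/(-4 + 15) = 1/11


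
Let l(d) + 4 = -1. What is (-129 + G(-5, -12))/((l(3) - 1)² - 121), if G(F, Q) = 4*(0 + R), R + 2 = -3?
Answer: 149/85 ≈ 1.7529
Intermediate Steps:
R = -5 (R = -2 - 3 = -5)
l(d) = -5 (l(d) = -4 - 1 = -5)
G(F, Q) = -20 (G(F, Q) = 4*(0 - 5) = 4*(-5) = -20)
(-129 + G(-5, -12))/((l(3) - 1)² - 121) = (-129 - 20)/((-5 - 1)² - 121) = -149/((-6)² - 121) = -149/(36 - 121) = -149/(-85) = -149*(-1/85) = 149/85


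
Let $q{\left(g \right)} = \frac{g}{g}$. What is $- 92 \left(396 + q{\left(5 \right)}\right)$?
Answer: $-36524$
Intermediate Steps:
$q{\left(g \right)} = 1$
$- 92 \left(396 + q{\left(5 \right)}\right) = - 92 \left(396 + 1\right) = \left(-92\right) 397 = -36524$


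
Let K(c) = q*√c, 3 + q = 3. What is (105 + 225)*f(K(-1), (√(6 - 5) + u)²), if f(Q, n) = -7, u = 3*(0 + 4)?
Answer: -2310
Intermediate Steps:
q = 0 (q = -3 + 3 = 0)
K(c) = 0 (K(c) = 0*√c = 0)
u = 12 (u = 3*4 = 12)
(105 + 225)*f(K(-1), (√(6 - 5) + u)²) = (105 + 225)*(-7) = 330*(-7) = -2310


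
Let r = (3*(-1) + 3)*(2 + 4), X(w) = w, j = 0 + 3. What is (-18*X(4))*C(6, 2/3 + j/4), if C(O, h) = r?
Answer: 0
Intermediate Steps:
j = 3
r = 0 (r = (-3 + 3)*6 = 0*6 = 0)
C(O, h) = 0
(-18*X(4))*C(6, 2/3 + j/4) = -18*4*0 = -72*0 = 0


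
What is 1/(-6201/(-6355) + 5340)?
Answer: 6355/33941901 ≈ 0.00018723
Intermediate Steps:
1/(-6201/(-6355) + 5340) = 1/(-6201*(-1/6355) + 5340) = 1/(6201/6355 + 5340) = 1/(33941901/6355) = 6355/33941901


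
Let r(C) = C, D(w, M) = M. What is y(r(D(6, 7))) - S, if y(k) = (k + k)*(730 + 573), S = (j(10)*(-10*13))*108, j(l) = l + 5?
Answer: 228842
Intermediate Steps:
j(l) = 5 + l
S = -210600 (S = ((5 + 10)*(-10*13))*108 = (15*(-130))*108 = -1950*108 = -210600)
y(k) = 2606*k (y(k) = (2*k)*1303 = 2606*k)
y(r(D(6, 7))) - S = 2606*7 - 1*(-210600) = 18242 + 210600 = 228842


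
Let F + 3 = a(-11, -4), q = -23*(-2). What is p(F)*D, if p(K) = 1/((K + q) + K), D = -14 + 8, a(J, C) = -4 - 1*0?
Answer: -3/16 ≈ -0.18750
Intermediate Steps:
q = 46
a(J, C) = -4 (a(J, C) = -4 + 0 = -4)
F = -7 (F = -3 - 4 = -7)
D = -6
p(K) = 1/(46 + 2*K) (p(K) = 1/((K + 46) + K) = 1/((46 + K) + K) = 1/(46 + 2*K))
p(F)*D = (1/(2*(23 - 7)))*(-6) = ((½)/16)*(-6) = ((½)*(1/16))*(-6) = (1/32)*(-6) = -3/16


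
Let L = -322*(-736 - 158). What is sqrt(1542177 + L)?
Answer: sqrt(1830045) ≈ 1352.8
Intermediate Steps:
L = 287868 (L = -322*(-894) = 287868)
sqrt(1542177 + L) = sqrt(1542177 + 287868) = sqrt(1830045)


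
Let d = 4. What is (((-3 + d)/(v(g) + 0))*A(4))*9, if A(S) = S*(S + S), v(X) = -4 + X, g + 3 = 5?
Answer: -144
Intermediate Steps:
g = 2 (g = -3 + 5 = 2)
A(S) = 2*S² (A(S) = S*(2*S) = 2*S²)
(((-3 + d)/(v(g) + 0))*A(4))*9 = (((-3 + 4)/((-4 + 2) + 0))*(2*4²))*9 = ((1/(-2 + 0))*(2*16))*9 = ((1/(-2))*32)*9 = ((1*(-½))*32)*9 = -½*32*9 = -16*9 = -144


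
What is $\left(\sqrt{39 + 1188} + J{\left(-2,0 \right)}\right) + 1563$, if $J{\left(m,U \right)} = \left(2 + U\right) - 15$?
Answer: $1550 + \sqrt{1227} \approx 1585.0$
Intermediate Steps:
$J{\left(m,U \right)} = -13 + U$
$\left(\sqrt{39 + 1188} + J{\left(-2,0 \right)}\right) + 1563 = \left(\sqrt{39 + 1188} + \left(-13 + 0\right)\right) + 1563 = \left(\sqrt{1227} - 13\right) + 1563 = \left(-13 + \sqrt{1227}\right) + 1563 = 1550 + \sqrt{1227}$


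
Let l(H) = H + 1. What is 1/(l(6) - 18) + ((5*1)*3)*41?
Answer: 6764/11 ≈ 614.91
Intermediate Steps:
l(H) = 1 + H
1/(l(6) - 18) + ((5*1)*3)*41 = 1/((1 + 6) - 18) + ((5*1)*3)*41 = 1/(7 - 18) + (5*3)*41 = 1/(-11) + 15*41 = -1/11 + 615 = 6764/11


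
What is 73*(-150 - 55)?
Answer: -14965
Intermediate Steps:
73*(-150 - 55) = 73*(-205) = -14965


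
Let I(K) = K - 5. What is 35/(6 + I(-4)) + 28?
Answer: 49/3 ≈ 16.333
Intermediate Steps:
I(K) = -5 + K
35/(6 + I(-4)) + 28 = 35/(6 + (-5 - 4)) + 28 = 35/(6 - 9) + 28 = 35/(-3) + 28 = 35*(-1/3) + 28 = -35/3 + 28 = 49/3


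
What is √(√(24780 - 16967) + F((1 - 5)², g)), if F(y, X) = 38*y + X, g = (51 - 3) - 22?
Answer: √(634 + √7813) ≈ 26.877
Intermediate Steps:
g = 26 (g = 48 - 22 = 26)
F(y, X) = X + 38*y
√(√(24780 - 16967) + F((1 - 5)², g)) = √(√(24780 - 16967) + (26 + 38*(1 - 5)²)) = √(√7813 + (26 + 38*(-4)²)) = √(√7813 + (26 + 38*16)) = √(√7813 + (26 + 608)) = √(√7813 + 634) = √(634 + √7813)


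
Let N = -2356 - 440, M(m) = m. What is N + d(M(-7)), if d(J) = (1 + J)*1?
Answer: -2802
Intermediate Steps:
N = -2796
d(J) = 1 + J
N + d(M(-7)) = -2796 + (1 - 7) = -2796 - 6 = -2802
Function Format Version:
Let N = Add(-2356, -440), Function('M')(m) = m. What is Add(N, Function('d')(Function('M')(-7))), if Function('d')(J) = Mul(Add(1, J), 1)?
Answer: -2802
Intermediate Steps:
N = -2796
Function('d')(J) = Add(1, J)
Add(N, Function('d')(Function('M')(-7))) = Add(-2796, Add(1, -7)) = Add(-2796, -6) = -2802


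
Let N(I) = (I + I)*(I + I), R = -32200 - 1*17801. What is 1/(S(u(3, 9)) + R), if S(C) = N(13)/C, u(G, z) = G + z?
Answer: -3/149834 ≈ -2.0022e-5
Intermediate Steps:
R = -50001 (R = -32200 - 17801 = -50001)
N(I) = 4*I² (N(I) = (2*I)*(2*I) = 4*I²)
S(C) = 676/C (S(C) = (4*13²)/C = (4*169)/C = 676/C)
1/(S(u(3, 9)) + R) = 1/(676/(3 + 9) - 50001) = 1/(676/12 - 50001) = 1/(676*(1/12) - 50001) = 1/(169/3 - 50001) = 1/(-149834/3) = -3/149834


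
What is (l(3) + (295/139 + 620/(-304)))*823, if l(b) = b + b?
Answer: 52885157/10564 ≈ 5006.2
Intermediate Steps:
l(b) = 2*b
(l(3) + (295/139 + 620/(-304)))*823 = (2*3 + (295/139 + 620/(-304)))*823 = (6 + (295*(1/139) + 620*(-1/304)))*823 = (6 + (295/139 - 155/76))*823 = (6 + 875/10564)*823 = (64259/10564)*823 = 52885157/10564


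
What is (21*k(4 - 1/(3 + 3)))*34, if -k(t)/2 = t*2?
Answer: -10948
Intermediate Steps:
k(t) = -4*t (k(t) = -2*t*2 = -4*t)
(21*k(4 - 1/(3 + 3)))*34 = (21*(-4*(4 - 1/(3 + 3))))*34 = (21*(-4*(4 - 1/6)))*34 = (21*(-4*(4 - 1*⅙)))*34 = (21*(-4*(4 - ⅙)))*34 = (21*(-4*23/6))*34 = (21*(-46/3))*34 = -322*34 = -10948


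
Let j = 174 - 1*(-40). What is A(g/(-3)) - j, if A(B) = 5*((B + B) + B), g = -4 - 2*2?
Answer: -174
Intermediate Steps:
g = -8 (g = -4 - 4 = -8)
j = 214 (j = 174 + 40 = 214)
A(B) = 15*B (A(B) = 5*(2*B + B) = 5*(3*B) = 15*B)
A(g/(-3)) - j = 15*(-8/(-3)) - 1*214 = 15*(-1/3*(-8)) - 214 = 15*(8/3) - 214 = 40 - 214 = -174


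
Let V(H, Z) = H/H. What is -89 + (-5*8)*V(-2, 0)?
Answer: -129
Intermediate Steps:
V(H, Z) = 1
-89 + (-5*8)*V(-2, 0) = -89 - 5*8*1 = -89 - 40*1 = -89 - 40 = -129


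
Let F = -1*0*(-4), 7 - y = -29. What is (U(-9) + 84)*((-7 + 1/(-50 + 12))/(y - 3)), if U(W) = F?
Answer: -3738/209 ≈ -17.885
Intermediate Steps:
y = 36 (y = 7 - 1*(-29) = 7 + 29 = 36)
F = 0 (F = 0*(-4) = 0)
U(W) = 0
(U(-9) + 84)*((-7 + 1/(-50 + 12))/(y - 3)) = (0 + 84)*((-7 + 1/(-50 + 12))/(36 - 3)) = 84*((-7 + 1/(-38))/33) = 84*((-7 - 1/38)*(1/33)) = 84*(-267/38*1/33) = 84*(-89/418) = -3738/209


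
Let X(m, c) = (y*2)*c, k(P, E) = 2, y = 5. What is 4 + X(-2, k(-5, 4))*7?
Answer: 144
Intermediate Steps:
X(m, c) = 10*c (X(m, c) = (5*2)*c = 10*c)
4 + X(-2, k(-5, 4))*7 = 4 + (10*2)*7 = 4 + 20*7 = 4 + 140 = 144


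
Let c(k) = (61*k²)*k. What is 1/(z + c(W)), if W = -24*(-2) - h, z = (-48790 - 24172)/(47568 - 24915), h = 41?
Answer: 22653/473895757 ≈ 4.7802e-5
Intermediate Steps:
z = -72962/22653 ≈ -3.2209
W = 7 (W = -24*(-2) - 1*41 = 48 - 41 = 7)
c(k) = 61*k³
1/(z + c(W)) = 1/(-72962/22653 + 61*7³) = 1/(-72962/22653 + 61*343) = 1/(-72962/22653 + 20923) = 1/(473895757/22653) = 22653/473895757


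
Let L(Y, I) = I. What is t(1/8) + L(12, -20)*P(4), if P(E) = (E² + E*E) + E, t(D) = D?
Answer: -5759/8 ≈ -719.88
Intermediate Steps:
P(E) = E + 2*E² (P(E) = (E² + E²) + E = 2*E² + E = E + 2*E²)
t(1/8) + L(12, -20)*P(4) = 1/8 - 80*(1 + 2*4) = ⅛ - 80*(1 + 8) = ⅛ - 80*9 = ⅛ - 20*36 = ⅛ - 720 = -5759/8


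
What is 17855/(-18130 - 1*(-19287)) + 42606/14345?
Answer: 305425117/16597165 ≈ 18.402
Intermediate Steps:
17855/(-18130 - 1*(-19287)) + 42606/14345 = 17855/(-18130 + 19287) + 42606*(1/14345) = 17855/1157 + 42606/14345 = 305425117/16597165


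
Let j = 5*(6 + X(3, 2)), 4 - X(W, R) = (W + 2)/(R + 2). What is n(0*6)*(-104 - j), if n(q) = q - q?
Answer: 0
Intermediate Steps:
n(q) = 0
X(W, R) = 4 - (2 + W)/(2 + R) (X(W, R) = 4 - (W + 2)/(R + 2) = 4 - (2 + W)/(2 + R))
j = 175/4 (j = 5*(6 + (6 - 1*3 + 4*2)/(2 + 2)) = 5*(6 + (6 - 3 + 8)/4) = 5*(6 + (1/4)*11) = 5*(6 + 11/4) = 5*(35/4) = 175/4 ≈ 43.750)
n(0*6)*(-104 - j) = 0*(-104 - 1*175/4) = 0*(-104 - 175/4) = 0*(-591/4) = 0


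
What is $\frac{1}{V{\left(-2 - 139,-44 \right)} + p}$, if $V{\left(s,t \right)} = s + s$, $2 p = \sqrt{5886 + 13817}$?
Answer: $- \frac{1128}{298393} - \frac{2 \sqrt{19703}}{298393} \approx -0.0047211$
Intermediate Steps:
$p = \frac{\sqrt{19703}}{2}$ ($p = \frac{\sqrt{5886 + 13817}}{2} = \frac{\sqrt{19703}}{2} \approx 70.184$)
$V{\left(s,t \right)} = 2 s$
$\frac{1}{V{\left(-2 - 139,-44 \right)} + p} = \frac{1}{2 \left(-2 - 139\right) + \frac{\sqrt{19703}}{2}} = \frac{1}{2 \left(-141\right) + \frac{\sqrt{19703}}{2}} = \frac{1}{-282 + \frac{\sqrt{19703}}{2}}$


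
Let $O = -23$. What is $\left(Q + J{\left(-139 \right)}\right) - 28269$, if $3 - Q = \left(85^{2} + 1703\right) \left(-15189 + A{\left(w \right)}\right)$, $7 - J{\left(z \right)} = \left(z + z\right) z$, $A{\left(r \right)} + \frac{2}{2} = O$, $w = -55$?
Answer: $135754763$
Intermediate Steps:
$A{\left(r \right)} = -24$ ($A{\left(r \right)} = -1 - 23 = -24$)
$J{\left(z \right)} = 7 - 2 z^{2}$ ($J{\left(z \right)} = 7 - \left(z + z\right) z = 7 - 2 z z = 7 - 2 z^{2}$)
$Q = 135821667$ ($Q = 3 - \left(85^{2} + 1703\right) \left(-15189 - 24\right) = 3 - \left(7225 + 1703\right) \left(-15213\right) = 3 - 8928 \left(-15213\right) = 3 - -135821664 = 3 + 135821664 = 135821667$)
$\left(Q + J{\left(-139 \right)}\right) - 28269 = \left(135821667 + \left(7 - 2 \left(-139\right)^{2}\right)\right) - 28269 = \left(135821667 + \left(7 - 38642\right)\right) - 28269 = \left(135821667 - 38635\right) - 28269 = 135783032 - 28269 = 135754763$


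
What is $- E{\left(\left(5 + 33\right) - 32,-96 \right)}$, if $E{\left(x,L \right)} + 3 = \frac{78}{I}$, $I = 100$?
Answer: $\frac{111}{50} \approx 2.22$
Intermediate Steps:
$E{\left(x,L \right)} = - \frac{111}{50}$ ($E{\left(x,L \right)} = -3 + \frac{78}{100} = -3 + 78 \cdot \frac{1}{100} = -3 + \frac{39}{50} = - \frac{111}{50}$)
$- E{\left(\left(5 + 33\right) - 32,-96 \right)} = \left(-1\right) \left(- \frac{111}{50}\right) = \frac{111}{50}$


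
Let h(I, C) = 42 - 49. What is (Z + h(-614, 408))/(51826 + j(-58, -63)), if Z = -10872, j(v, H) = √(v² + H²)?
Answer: -563815054/2685926943 + 10879*√7333/2685926943 ≈ -0.20957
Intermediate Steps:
h(I, C) = -7
j(v, H) = √(H² + v²)
(Z + h(-614, 408))/(51826 + j(-58, -63)) = (-10872 - 7)/(51826 + √((-63)² + (-58)²)) = -10879/(51826 + √(3969 + 3364)) = -10879/(51826 + √7333)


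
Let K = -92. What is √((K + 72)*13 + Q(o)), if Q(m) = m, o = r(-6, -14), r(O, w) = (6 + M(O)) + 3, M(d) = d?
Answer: I*√257 ≈ 16.031*I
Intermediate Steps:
r(O, w) = 9 + O (r(O, w) = (6 + O) + 3 = 9 + O)
o = 3 (o = 9 - 6 = 3)
√((K + 72)*13 + Q(o)) = √((-92 + 72)*13 + 3) = √(-20*13 + 3) = √(-260 + 3) = √(-257) = I*√257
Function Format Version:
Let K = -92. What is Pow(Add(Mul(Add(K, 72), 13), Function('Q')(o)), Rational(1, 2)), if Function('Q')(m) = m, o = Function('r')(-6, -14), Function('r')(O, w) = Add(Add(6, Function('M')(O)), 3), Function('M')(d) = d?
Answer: Mul(I, Pow(257, Rational(1, 2))) ≈ Mul(16.031, I)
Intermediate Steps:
Function('r')(O, w) = Add(9, O) (Function('r')(O, w) = Add(Add(6, O), 3) = Add(9, O))
o = 3 (o = Add(9, -6) = 3)
Pow(Add(Mul(Add(K, 72), 13), Function('Q')(o)), Rational(1, 2)) = Pow(Add(Mul(Add(-92, 72), 13), 3), Rational(1, 2)) = Pow(Add(Mul(-20, 13), 3), Rational(1, 2)) = Pow(Add(-260, 3), Rational(1, 2)) = Pow(-257, Rational(1, 2)) = Mul(I, Pow(257, Rational(1, 2)))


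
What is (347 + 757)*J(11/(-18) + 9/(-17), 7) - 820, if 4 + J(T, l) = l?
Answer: 2492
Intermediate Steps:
J(T, l) = -4 + l
(347 + 757)*J(11/(-18) + 9/(-17), 7) - 820 = (347 + 757)*(-4 + 7) - 820 = 1104*3 - 820 = 3312 - 820 = 2492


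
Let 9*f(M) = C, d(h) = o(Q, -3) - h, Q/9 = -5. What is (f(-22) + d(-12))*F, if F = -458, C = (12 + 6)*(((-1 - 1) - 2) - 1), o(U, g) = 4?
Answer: -2748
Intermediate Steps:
Q = -45 (Q = 9*(-5) = -45)
C = -90 (C = 18*((-2 - 2) - 1) = 18*(-4 - 1) = 18*(-5) = -90)
d(h) = 4 - h
f(M) = -10 (f(M) = (1/9)*(-90) = -10)
(f(-22) + d(-12))*F = (-10 + (4 - 1*(-12)))*(-458) = (-10 + (4 + 12))*(-458) = (-10 + 16)*(-458) = 6*(-458) = -2748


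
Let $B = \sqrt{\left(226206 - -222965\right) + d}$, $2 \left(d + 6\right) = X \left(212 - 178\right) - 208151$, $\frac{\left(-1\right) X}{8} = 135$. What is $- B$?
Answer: $- \frac{\sqrt{1306918}}{2} \approx -571.6$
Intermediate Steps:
$X = -1080$ ($X = \left(-8\right) 135 = -1080$)
$d = - \frac{244883}{2}$ ($d = -6 + \frac{- 1080 \left(212 - 178\right) - 208151}{2} = -6 + \frac{\left(-1080\right) 34 - 208151}{2} = -6 + \frac{-36720 - 208151}{2} = -6 + \frac{1}{2} \left(-244871\right) = -6 - \frac{244871}{2} = - \frac{244883}{2} \approx -1.2244 \cdot 10^{5}$)
$B = \frac{\sqrt{1306918}}{2}$ ($B = \sqrt{\left(226206 - -222965\right) - \frac{244883}{2}} = \sqrt{\left(226206 + 222965\right) - \frac{244883}{2}} = \sqrt{449171 - \frac{244883}{2}} = \sqrt{\frac{653459}{2}} = \frac{\sqrt{1306918}}{2} \approx 571.6$)
$- B = - \frac{\sqrt{1306918}}{2}$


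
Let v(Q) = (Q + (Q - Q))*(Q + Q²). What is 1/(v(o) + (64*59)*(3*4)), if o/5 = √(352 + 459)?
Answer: -65587/8330256642306 + 101375*√811/8330256642306 ≈ 3.3869e-7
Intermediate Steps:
o = 5*√811 (o = 5*√(352 + 459) = 5*√811 ≈ 142.39)
v(Q) = Q*(Q + Q²) (v(Q) = (Q + 0)*(Q + Q²) = Q*(Q + Q²))
1/(v(o) + (64*59)*(3*4)) = 1/((5*√811)²*(1 + 5*√811) + (64*59)*(3*4)) = 1/(20275*(1 + 5*√811) + 3776*12) = 1/((20275 + 101375*√811) + 45312) = 1/(65587 + 101375*√811)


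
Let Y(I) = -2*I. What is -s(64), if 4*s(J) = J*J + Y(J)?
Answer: -992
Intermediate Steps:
s(J) = -J/2 + J²/4 (s(J) = (J*J - 2*J)/4 = (J² - 2*J)/4 = -J/2 + J²/4)
-s(64) = -64*(-2 + 64)/4 = -64*62/4 = -1*992 = -992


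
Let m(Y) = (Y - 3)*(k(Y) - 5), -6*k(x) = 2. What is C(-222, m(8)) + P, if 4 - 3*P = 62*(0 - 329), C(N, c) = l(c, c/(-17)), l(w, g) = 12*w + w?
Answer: 6454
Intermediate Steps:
k(x) = -⅓ (k(x) = -⅙*2 = -⅓)
m(Y) = 16 - 16*Y/3 (m(Y) = (Y - 3)*(-⅓ - 5) = (-3 + Y)*(-16/3) = 16 - 16*Y/3)
l(w, g) = 13*w
C(N, c) = 13*c
P = 20402/3 (P = 4/3 - 62*(0 - 329)/3 = 4/3 - 62*(-329)/3 = 4/3 - ⅓*(-20398) = 4/3 + 20398/3 = 20402/3 ≈ 6800.7)
C(-222, m(8)) + P = 13*(16 - 16/3*8) + 20402/3 = 13*(16 - 128/3) + 20402/3 = 13*(-80/3) + 20402/3 = -1040/3 + 20402/3 = 6454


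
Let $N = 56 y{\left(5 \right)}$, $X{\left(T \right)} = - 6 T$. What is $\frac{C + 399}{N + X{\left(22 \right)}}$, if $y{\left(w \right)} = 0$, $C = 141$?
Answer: $- \frac{45}{11} \approx -4.0909$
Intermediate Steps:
$N = 0$ ($N = 56 \cdot 0 = 0$)
$\frac{C + 399}{N + X{\left(22 \right)}} = \frac{141 + 399}{0 - 132} = \frac{540}{0 - 132} = \frac{540}{-132} = 540 \left(- \frac{1}{132}\right) = - \frac{45}{11}$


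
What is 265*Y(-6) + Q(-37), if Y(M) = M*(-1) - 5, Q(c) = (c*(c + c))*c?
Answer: -101041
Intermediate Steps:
Q(c) = 2*c³ (Q(c) = (c*(2*c))*c = (2*c²)*c = 2*c³)
Y(M) = -5 - M (Y(M) = -M - 5 = -5 - M)
265*Y(-6) + Q(-37) = 265*(-5 - 1*(-6)) + 2*(-37)³ = 265*(-5 + 6) + 2*(-50653) = 265*1 - 101306 = 265 - 101306 = -101041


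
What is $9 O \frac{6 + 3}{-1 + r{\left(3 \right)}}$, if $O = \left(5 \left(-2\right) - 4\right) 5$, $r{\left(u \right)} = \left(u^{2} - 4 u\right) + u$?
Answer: $5670$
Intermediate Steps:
$r{\left(u \right)} = u^{2} - 3 u$
$O = -70$ ($O = \left(-10 - 4\right) 5 = \left(-14\right) 5 = -70$)
$9 O \frac{6 + 3}{-1 + r{\left(3 \right)}} = 9 \left(-70\right) \frac{6 + 3}{-1 + 3 \left(-3 + 3\right)} = - 630 \frac{9}{-1 + 3 \cdot 0} = - 630 \frac{9}{-1 + 0} = - 630 \frac{9}{-1} = - 630 \cdot 9 \left(-1\right) = \left(-630\right) \left(-9\right) = 5670$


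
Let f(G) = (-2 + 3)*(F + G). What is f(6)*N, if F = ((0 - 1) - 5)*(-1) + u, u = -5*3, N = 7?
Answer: -21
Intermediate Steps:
u = -15
F = -9 (F = ((0 - 1) - 5)*(-1) - 15 = (-1 - 5)*(-1) - 15 = -6*(-1) - 15 = 6 - 15 = -9)
f(G) = -9 + G (f(G) = (-2 + 3)*(-9 + G) = 1*(-9 + G) = -9 + G)
f(6)*N = (-9 + 6)*7 = -3*7 = -21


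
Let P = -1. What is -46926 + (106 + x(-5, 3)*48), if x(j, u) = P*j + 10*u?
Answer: -45140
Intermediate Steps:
x(j, u) = -j + 10*u
-46926 + (106 + x(-5, 3)*48) = -46926 + (106 + (-1*(-5) + 10*3)*48) = -46926 + (106 + (5 + 30)*48) = -46926 + (106 + 35*48) = -46926 + (106 + 1680) = -46926 + 1786 = -45140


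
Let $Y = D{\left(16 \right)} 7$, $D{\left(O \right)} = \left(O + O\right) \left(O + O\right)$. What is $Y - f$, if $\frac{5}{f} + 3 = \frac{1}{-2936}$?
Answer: $\frac{63157592}{8809} \approx 7169.7$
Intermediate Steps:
$D{\left(O \right)} = 4 O^{2}$ ($D{\left(O \right)} = 2 O 2 O = 4 O^{2}$)
$f = - \frac{14680}{8809}$ ($f = \frac{5}{-3 + \frac{1}{-2936}} = \frac{5}{-3 - \frac{1}{2936}} = \frac{5}{- \frac{8809}{2936}} = 5 \left(- \frac{2936}{8809}\right) = - \frac{14680}{8809} \approx -1.6665$)
$Y = 7168$ ($Y = 4 \cdot 16^{2} \cdot 7 = 4 \cdot 256 \cdot 7 = 1024 \cdot 7 = 7168$)
$Y - f = 7168 - - \frac{14680}{8809} = 7168 + \frac{14680}{8809} = \frac{63157592}{8809}$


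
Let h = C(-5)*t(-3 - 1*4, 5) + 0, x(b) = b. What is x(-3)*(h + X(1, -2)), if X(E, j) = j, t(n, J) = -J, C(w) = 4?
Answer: 66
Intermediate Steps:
h = -20 (h = 4*(-1*5) + 0 = 4*(-5) + 0 = -20 + 0 = -20)
x(-3)*(h + X(1, -2)) = -3*(-20 - 2) = -3*(-22) = 66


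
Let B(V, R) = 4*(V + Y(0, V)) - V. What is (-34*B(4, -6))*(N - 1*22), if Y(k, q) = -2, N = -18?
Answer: 5440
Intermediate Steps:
B(V, R) = -8 + 3*V (B(V, R) = 4*(V - 2) - V = 4*(-2 + V) - V = (-8 + 4*V) - V = -8 + 3*V)
(-34*B(4, -6))*(N - 1*22) = (-34*(-8 + 3*4))*(-18 - 1*22) = (-34*(-8 + 12))*(-18 - 22) = -34*4*(-40) = -136*(-40) = 5440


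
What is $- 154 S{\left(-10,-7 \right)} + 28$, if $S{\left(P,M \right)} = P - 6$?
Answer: $2492$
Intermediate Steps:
$S{\left(P,M \right)} = -6 + P$
$- 154 S{\left(-10,-7 \right)} + 28 = - 154 \left(-6 - 10\right) + 28 = \left(-154\right) \left(-16\right) + 28 = 2464 + 28 = 2492$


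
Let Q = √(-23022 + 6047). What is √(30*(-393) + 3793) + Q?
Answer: I*(√7997 + 5*√679) ≈ 219.71*I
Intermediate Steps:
Q = 5*I*√679 (Q = √(-16975) = 5*I*√679 ≈ 130.29*I)
√(30*(-393) + 3793) + Q = √(30*(-393) + 3793) + 5*I*√679 = √(-11790 + 3793) + 5*I*√679 = √(-7997) + 5*I*√679 = I*√7997 + 5*I*√679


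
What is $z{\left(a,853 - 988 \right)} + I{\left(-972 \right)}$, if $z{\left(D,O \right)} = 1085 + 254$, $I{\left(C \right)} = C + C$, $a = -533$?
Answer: $-605$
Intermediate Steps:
$I{\left(C \right)} = 2 C$
$z{\left(D,O \right)} = 1339$
$z{\left(a,853 - 988 \right)} + I{\left(-972 \right)} = 1339 + 2 \left(-972\right) = 1339 - 1944 = -605$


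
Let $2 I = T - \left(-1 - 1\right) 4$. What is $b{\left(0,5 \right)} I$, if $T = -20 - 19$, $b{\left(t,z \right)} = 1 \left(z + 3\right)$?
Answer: $-124$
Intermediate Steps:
$b{\left(t,z \right)} = 3 + z$ ($b{\left(t,z \right)} = 1 \left(3 + z\right) = 3 + z$)
$T = -39$ ($T = -20 - 19 = -39$)
$I = - \frac{31}{2}$ ($I = \frac{-39 - \left(-1 - 1\right) 4}{2} = \frac{-39 - \left(-2\right) 4}{2} = \frac{-39 - -8}{2} = \frac{-39 + 8}{2} = \frac{1}{2} \left(-31\right) = - \frac{31}{2} \approx -15.5$)
$b{\left(0,5 \right)} I = \left(3 + 5\right) \left(- \frac{31}{2}\right) = 8 \left(- \frac{31}{2}\right) = -124$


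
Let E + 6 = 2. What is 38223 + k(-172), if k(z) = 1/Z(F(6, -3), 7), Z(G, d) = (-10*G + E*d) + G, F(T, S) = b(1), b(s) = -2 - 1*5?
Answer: 1337806/35 ≈ 38223.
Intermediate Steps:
E = -4 (E = -6 + 2 = -4)
b(s) = -7 (b(s) = -2 - 5 = -7)
F(T, S) = -7
Z(G, d) = -9*G - 4*d (Z(G, d) = (-10*G - 4*d) + G = -9*G - 4*d)
k(z) = 1/35 (k(z) = 1/(-9*(-7) - 4*7) = 1/(63 - 28) = 1/35)
38223 + k(-172) = 38223 + 1/35 = 1337806/35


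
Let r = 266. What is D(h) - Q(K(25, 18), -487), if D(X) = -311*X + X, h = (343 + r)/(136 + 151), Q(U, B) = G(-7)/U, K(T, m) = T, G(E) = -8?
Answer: -673922/1025 ≈ -657.48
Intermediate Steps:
Q(U, B) = -8/U
h = 87/41 (h = (343 + 266)/(136 + 151) = 609/287 = 609*(1/287) = 87/41 ≈ 2.1220)
D(X) = -310*X
D(h) - Q(K(25, 18), -487) = -310*87/41 - (-8)/25 = -26970/41 - (-8)/25 = -26970/41 - 1*(-8/25) = -26970/41 + 8/25 = -673922/1025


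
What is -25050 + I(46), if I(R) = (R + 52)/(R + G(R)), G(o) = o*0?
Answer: -576101/23 ≈ -25048.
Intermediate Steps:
G(o) = 0
I(R) = (52 + R)/R (I(R) = (R + 52)/(R + 0) = (52 + R)/R)
-25050 + I(46) = -25050 + (52 + 46)/46 = -25050 + (1/46)*98 = -25050 + 49/23 = -576101/23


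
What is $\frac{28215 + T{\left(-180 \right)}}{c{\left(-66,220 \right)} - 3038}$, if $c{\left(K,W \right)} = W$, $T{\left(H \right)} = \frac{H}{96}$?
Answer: $- \frac{225705}{22544} \approx -10.012$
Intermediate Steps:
$T{\left(H \right)} = \frac{H}{96}$ ($T{\left(H \right)} = H \frac{1}{96} = \frac{H}{96}$)
$\frac{28215 + T{\left(-180 \right)}}{c{\left(-66,220 \right)} - 3038} = \frac{28215 + \frac{1}{96} \left(-180\right)}{220 - 3038} = \frac{28215 - \frac{15}{8}}{-2818} = \frac{225705}{8} \left(- \frac{1}{2818}\right) = - \frac{225705}{22544}$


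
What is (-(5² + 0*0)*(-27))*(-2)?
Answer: -1350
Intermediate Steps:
(-(5² + 0*0)*(-27))*(-2) = (-(25 + 0)*(-27))*(-2) = (-1*25*(-27))*(-2) = -25*(-27)*(-2) = 675*(-2) = -1350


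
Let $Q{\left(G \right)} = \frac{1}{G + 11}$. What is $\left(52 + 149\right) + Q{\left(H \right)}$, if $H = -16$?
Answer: $\frac{1004}{5} \approx 200.8$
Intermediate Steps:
$Q{\left(G \right)} = \frac{1}{11 + G}$
$\left(52 + 149\right) + Q{\left(H \right)} = \left(52 + 149\right) + \frac{1}{11 - 16} = 201 + \frac{1}{-5} = 201 - \frac{1}{5} = \frac{1004}{5}$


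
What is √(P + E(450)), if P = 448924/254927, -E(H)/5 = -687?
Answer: √223347451103663/254927 ≈ 58.624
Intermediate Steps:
E(H) = 3435 (E(H) = -5*(-687) = 3435)
P = 448924/254927 (P = 448924*(1/254927) = 448924/254927 ≈ 1.7610)
√(P + E(450)) = √(448924/254927 + 3435) = √(876123169/254927) = √223347451103663/254927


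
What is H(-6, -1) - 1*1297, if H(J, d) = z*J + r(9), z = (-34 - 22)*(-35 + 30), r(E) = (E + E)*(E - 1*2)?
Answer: -2851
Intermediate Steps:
r(E) = 2*E*(-2 + E) (r(E) = (2*E)*(E - 2) = (2*E)*(-2 + E) = 2*E*(-2 + E))
z = 280 (z = -56*(-5) = 280)
H(J, d) = 126 + 280*J (H(J, d) = 280*J + 2*9*(-2 + 9) = 280*J + 2*9*7 = 280*J + 126 = 126 + 280*J)
H(-6, -1) - 1*1297 = (126 + 280*(-6)) - 1*1297 = (126 - 1680) - 1297 = -1554 - 1297 = -2851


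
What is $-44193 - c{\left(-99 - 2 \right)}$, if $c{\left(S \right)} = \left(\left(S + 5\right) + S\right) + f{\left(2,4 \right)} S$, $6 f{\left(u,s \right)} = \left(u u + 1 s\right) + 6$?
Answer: $- \frac{131281}{3} \approx -43760.0$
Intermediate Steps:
$f{\left(u,s \right)} = 1 + \frac{s}{6} + \frac{u^{2}}{6}$ ($f{\left(u,s \right)} = \frac{\left(u u + 1 s\right) + 6}{6} = \frac{\left(u^{2} + s\right) + 6}{6} = \frac{\left(s + u^{2}\right) + 6}{6} = \frac{6 + s + u^{2}}{6} = 1 + \frac{s}{6} + \frac{u^{2}}{6}$)
$c{\left(S \right)} = 5 + \frac{13 S}{3}$ ($c{\left(S \right)} = \left(\left(S + 5\right) + S\right) + \left(1 + \frac{1}{6} \cdot 4 + \frac{2^{2}}{6}\right) S = \left(\left(5 + S\right) + S\right) + \left(1 + \frac{2}{3} + \frac{1}{6} \cdot 4\right) S = \left(5 + 2 S\right) + \left(1 + \frac{2}{3} + \frac{2}{3}\right) S = \left(5 + 2 S\right) + \frac{7 S}{3} = 5 + \frac{13 S}{3}$)
$-44193 - c{\left(-99 - 2 \right)} = -44193 - \left(5 + \frac{13 \left(-99 - 2\right)}{3}\right) = -44193 - \left(5 + \frac{13}{3} \left(-101\right)\right) = -44193 - \left(5 - \frac{1313}{3}\right) = -44193 - - \frac{1298}{3} = -44193 + \frac{1298}{3} = - \frac{131281}{3}$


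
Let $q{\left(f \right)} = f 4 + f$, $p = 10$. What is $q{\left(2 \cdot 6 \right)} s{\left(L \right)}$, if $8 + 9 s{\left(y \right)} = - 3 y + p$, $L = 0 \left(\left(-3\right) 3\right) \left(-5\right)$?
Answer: $\frac{40}{3} \approx 13.333$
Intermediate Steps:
$q{\left(f \right)} = 5 f$ ($q{\left(f \right)} = 4 f + f = 5 f$)
$L = 0$ ($L = 0 \left(-9\right) \left(-5\right) = 0 \left(-5\right) = 0$)
$s{\left(y \right)} = \frac{2}{9} - \frac{y}{3}$ ($s{\left(y \right)} = - \frac{8}{9} + \frac{- 3 y + 10}{9} = - \frac{8}{9} + \frac{10 - 3 y}{9} = - \frac{8}{9} - \left(- \frac{10}{9} + \frac{y}{3}\right) = \frac{2}{9} - \frac{y}{3}$)
$q{\left(2 \cdot 6 \right)} s{\left(L \right)} = 5 \cdot 2 \cdot 6 \left(\frac{2}{9} - 0\right) = 5 \cdot 12 \left(\frac{2}{9} + 0\right) = 60 \cdot \frac{2}{9} = \frac{40}{3}$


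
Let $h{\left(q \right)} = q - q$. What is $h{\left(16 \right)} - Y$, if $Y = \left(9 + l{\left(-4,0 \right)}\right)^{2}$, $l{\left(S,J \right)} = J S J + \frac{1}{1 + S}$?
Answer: $- \frac{676}{9} \approx -75.111$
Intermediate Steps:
$l{\left(S,J \right)} = \frac{1}{1 + S} + S J^{2}$ ($l{\left(S,J \right)} = S J^{2} + \frac{1}{1 + S} = \frac{1}{1 + S} + S J^{2}$)
$h{\left(q \right)} = 0$
$Y = \frac{676}{9}$ ($Y = \left(9 + \frac{1 - 4 \cdot 0^{2} + 0^{2} \left(-4\right)^{2}}{1 - 4}\right)^{2} = \left(9 + \frac{1 - 0 + 0 \cdot 16}{-3}\right)^{2} = \left(9 - \frac{1 + 0 + 0}{3}\right)^{2} = \left(9 - \frac{1}{3}\right)^{2} = \left(\frac{26}{3}\right)^{2} = \frac{676}{9} \approx 75.111$)
$h{\left(16 \right)} - Y = 0 - \frac{676}{9} = - \frac{676}{9}$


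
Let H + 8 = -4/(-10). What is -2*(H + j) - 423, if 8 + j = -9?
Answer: -1869/5 ≈ -373.80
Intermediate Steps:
j = -17 (j = -8 - 9 = -17)
H = -38/5 (H = -8 - 4/(-10) = -8 - 4*(-1/10) = -8 + 2/5 = -38/5 ≈ -7.6000)
-2*(H + j) - 423 = -2*(-38/5 - 17) - 423 = -2*(-123/5) - 423 = 246/5 - 423 = -1869/5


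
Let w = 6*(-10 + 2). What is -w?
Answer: 48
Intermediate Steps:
w = -48 (w = 6*(-8) = -48)
-w = -1*(-48) = 48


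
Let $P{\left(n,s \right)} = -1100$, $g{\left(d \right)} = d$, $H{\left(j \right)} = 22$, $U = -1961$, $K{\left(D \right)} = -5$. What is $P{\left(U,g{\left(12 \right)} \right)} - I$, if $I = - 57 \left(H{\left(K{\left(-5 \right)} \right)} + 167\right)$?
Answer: $9673$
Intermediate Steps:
$I = -10773$ ($I = - 57 \left(22 + 167\right) = \left(-57\right) 189 = -10773$)
$P{\left(U,g{\left(12 \right)} \right)} - I = -1100 - -10773 = -1100 + 10773 = 9673$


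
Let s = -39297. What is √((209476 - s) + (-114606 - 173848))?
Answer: 3*I*√4409 ≈ 199.2*I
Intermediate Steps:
√((209476 - s) + (-114606 - 173848)) = √((209476 - 1*(-39297)) + (-114606 - 173848)) = √((209476 + 39297) - 288454) = √(248773 - 288454) = √(-39681) = 3*I*√4409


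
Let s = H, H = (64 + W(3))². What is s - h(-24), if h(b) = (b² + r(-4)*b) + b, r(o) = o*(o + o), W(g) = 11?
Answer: 5841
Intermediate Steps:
r(o) = 2*o² (r(o) = o*(2*o) = 2*o²)
h(b) = b² + 33*b (h(b) = (b² + (2*(-4)²)*b) + b = (b² + (2*16)*b) + b = (b² + 32*b) + b = b² + 33*b)
H = 5625 (H = (64 + 11)² = 75² = 5625)
s = 5625
s - h(-24) = 5625 - (-24)*(33 - 24) = 5625 - (-24)*9 = 5625 - 1*(-216) = 5625 + 216 = 5841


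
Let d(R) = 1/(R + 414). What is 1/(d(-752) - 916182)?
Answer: -338/309669517 ≈ -1.0915e-6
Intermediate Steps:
d(R) = 1/(414 + R)
1/(d(-752) - 916182) = 1/(1/(414 - 752) - 916182) = 1/(1/(-338) - 916182) = 1/(-1/338 - 916182) = 1/(-309669517/338) = -338/309669517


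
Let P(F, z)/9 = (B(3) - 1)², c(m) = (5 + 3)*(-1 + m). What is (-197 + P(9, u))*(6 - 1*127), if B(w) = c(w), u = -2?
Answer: -221188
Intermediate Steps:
c(m) = -8 + 8*m (c(m) = 8*(-1 + m) = -8 + 8*m)
B(w) = -8 + 8*w
P(F, z) = 2025 (P(F, z) = 9*((-8 + 8*3) - 1)² = 9*((-8 + 24) - 1)² = 9*(16 - 1)² = 9*15² = 9*225 = 2025)
(-197 + P(9, u))*(6 - 1*127) = (-197 + 2025)*(6 - 1*127) = 1828*(6 - 127) = 1828*(-121) = -221188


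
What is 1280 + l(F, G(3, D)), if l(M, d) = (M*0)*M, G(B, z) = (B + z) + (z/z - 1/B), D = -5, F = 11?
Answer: 1280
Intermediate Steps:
G(B, z) = 1 + B + z - 1/B (G(B, z) = (B + z) + (1 - 1/B) = 1 + B + z - 1/B)
l(M, d) = 0 (l(M, d) = 0*M = 0)
1280 + l(F, G(3, D)) = 1280 + 0 = 1280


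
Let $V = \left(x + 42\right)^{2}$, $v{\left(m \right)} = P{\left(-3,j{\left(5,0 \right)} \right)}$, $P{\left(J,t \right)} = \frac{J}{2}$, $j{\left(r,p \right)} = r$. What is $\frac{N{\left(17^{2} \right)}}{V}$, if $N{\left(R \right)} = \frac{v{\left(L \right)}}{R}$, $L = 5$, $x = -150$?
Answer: $- \frac{1}{2247264} \approx -4.4499 \cdot 10^{-7}$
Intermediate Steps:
$P{\left(J,t \right)} = \frac{J}{2}$
$v{\left(m \right)} = - \frac{3}{2}$ ($v{\left(m \right)} = \frac{1}{2} \left(-3\right) = - \frac{3}{2}$)
$N{\left(R \right)} = - \frac{3}{2 R}$
$V = 11664$ ($V = \left(-150 + 42\right)^{2} = \left(-108\right)^{2} = 11664$)
$\frac{N{\left(17^{2} \right)}}{V} = \frac{\left(- \frac{3}{2}\right) \frac{1}{17^{2}}}{11664} = - \frac{3}{2 \cdot 289} \cdot \frac{1}{11664} = \left(- \frac{3}{2}\right) \frac{1}{289} \cdot \frac{1}{11664} = \left(- \frac{3}{578}\right) \frac{1}{11664} = - \frac{1}{2247264}$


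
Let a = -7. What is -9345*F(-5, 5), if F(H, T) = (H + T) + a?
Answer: 65415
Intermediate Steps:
F(H, T) = -7 + H + T (F(H, T) = (H + T) - 7 = -7 + H + T)
-9345*F(-5, 5) = -9345*(-7 - 5 + 5) = -9345*(-7) = 65415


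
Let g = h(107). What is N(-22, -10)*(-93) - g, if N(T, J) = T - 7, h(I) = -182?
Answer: 2879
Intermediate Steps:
N(T, J) = -7 + T
g = -182
N(-22, -10)*(-93) - g = (-7 - 22)*(-93) - 1*(-182) = -29*(-93) + 182 = 2697 + 182 = 2879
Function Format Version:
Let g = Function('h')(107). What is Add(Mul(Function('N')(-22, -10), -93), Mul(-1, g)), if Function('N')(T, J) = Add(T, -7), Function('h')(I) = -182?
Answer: 2879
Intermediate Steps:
Function('N')(T, J) = Add(-7, T)
g = -182
Add(Mul(Function('N')(-22, -10), -93), Mul(-1, g)) = Add(Mul(Add(-7, -22), -93), Mul(-1, -182)) = Add(Mul(-29, -93), 182) = Add(2697, 182) = 2879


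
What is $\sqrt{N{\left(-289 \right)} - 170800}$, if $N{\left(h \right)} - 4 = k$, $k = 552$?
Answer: $6 i \sqrt{4729} \approx 412.61 i$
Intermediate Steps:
$N{\left(h \right)} = 556$ ($N{\left(h \right)} = 4 + 552 = 556$)
$\sqrt{N{\left(-289 \right)} - 170800} = \sqrt{556 - 170800} = \sqrt{-170244} = 6 i \sqrt{4729}$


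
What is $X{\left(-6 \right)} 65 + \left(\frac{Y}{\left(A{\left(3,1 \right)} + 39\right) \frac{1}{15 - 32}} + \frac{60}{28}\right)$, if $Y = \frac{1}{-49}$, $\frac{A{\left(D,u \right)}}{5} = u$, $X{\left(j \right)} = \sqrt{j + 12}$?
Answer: $\frac{4637}{2156} + 65 \sqrt{6} \approx 161.37$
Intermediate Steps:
$X{\left(j \right)} = \sqrt{12 + j}$
$A{\left(D,u \right)} = 5 u$
$Y = - \frac{1}{49} \approx -0.020408$
$X{\left(-6 \right)} 65 + \left(\frac{Y}{\left(A{\left(3,1 \right)} + 39\right) \frac{1}{15 - 32}} + \frac{60}{28}\right) = \sqrt{12 - 6} \cdot 65 + \left(- \frac{1}{49 \frac{5 \cdot 1 + 39}{15 - 32}} + \frac{60}{28}\right) = \sqrt{6} \cdot 65 + \left(- \frac{1}{49 \frac{5 + 39}{-17}} + 60 \cdot \frac{1}{28}\right) = 65 \sqrt{6} + \left(- \frac{1}{49 \cdot 44 \left(- \frac{1}{17}\right)} + \frac{15}{7}\right) = 65 \sqrt{6} + \left(- \frac{1}{49 \left(- \frac{44}{17}\right)} + \frac{15}{7}\right) = 65 \sqrt{6} + \left(\left(- \frac{1}{49}\right) \left(- \frac{17}{44}\right) + \frac{15}{7}\right) = 65 \sqrt{6} + \left(\frac{17}{2156} + \frac{15}{7}\right) = 65 \sqrt{6} + \frac{4637}{2156} = \frac{4637}{2156} + 65 \sqrt{6}$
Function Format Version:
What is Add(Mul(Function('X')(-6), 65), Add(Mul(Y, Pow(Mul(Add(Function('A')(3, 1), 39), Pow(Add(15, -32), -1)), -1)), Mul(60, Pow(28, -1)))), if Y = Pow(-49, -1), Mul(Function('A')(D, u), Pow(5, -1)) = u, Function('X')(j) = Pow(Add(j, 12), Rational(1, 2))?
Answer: Add(Rational(4637, 2156), Mul(65, Pow(6, Rational(1, 2)))) ≈ 161.37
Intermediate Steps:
Function('X')(j) = Pow(Add(12, j), Rational(1, 2))
Function('A')(D, u) = Mul(5, u)
Y = Rational(-1, 49) ≈ -0.020408
Add(Mul(Function('X')(-6), 65), Add(Mul(Y, Pow(Mul(Add(Function('A')(3, 1), 39), Pow(Add(15, -32), -1)), -1)), Mul(60, Pow(28, -1)))) = Add(Mul(Pow(Add(12, -6), Rational(1, 2)), 65), Add(Mul(Rational(-1, 49), Pow(Mul(Add(Mul(5, 1), 39), Pow(Add(15, -32), -1)), -1)), Mul(60, Pow(28, -1)))) = Add(Mul(Pow(6, Rational(1, 2)), 65), Add(Mul(Rational(-1, 49), Pow(Mul(Add(5, 39), Pow(-17, -1)), -1)), Mul(60, Rational(1, 28)))) = Add(Mul(65, Pow(6, Rational(1, 2))), Add(Mul(Rational(-1, 49), Pow(Mul(44, Rational(-1, 17)), -1)), Rational(15, 7))) = Add(Mul(65, Pow(6, Rational(1, 2))), Add(Mul(Rational(-1, 49), Pow(Rational(-44, 17), -1)), Rational(15, 7))) = Add(Mul(65, Pow(6, Rational(1, 2))), Add(Mul(Rational(-1, 49), Rational(-17, 44)), Rational(15, 7))) = Add(Mul(65, Pow(6, Rational(1, 2))), Add(Rational(17, 2156), Rational(15, 7))) = Add(Mul(65, Pow(6, Rational(1, 2))), Rational(4637, 2156)) = Add(Rational(4637, 2156), Mul(65, Pow(6, Rational(1, 2))))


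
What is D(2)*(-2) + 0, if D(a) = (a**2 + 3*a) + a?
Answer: -24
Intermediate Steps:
D(a) = a**2 + 4*a
D(2)*(-2) + 0 = (2*(4 + 2))*(-2) + 0 = (2*6)*(-2) + 0 = 12*(-2) + 0 = -24 + 0 = -24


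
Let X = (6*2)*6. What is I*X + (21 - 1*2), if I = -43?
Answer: -3077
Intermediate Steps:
X = 72 (X = 12*6 = 72)
I*X + (21 - 1*2) = -43*72 + (21 - 1*2) = -3096 + (21 - 2) = -3096 + 19 = -3077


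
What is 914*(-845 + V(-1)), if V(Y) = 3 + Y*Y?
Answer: -768674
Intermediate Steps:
V(Y) = 3 + Y²
914*(-845 + V(-1)) = 914*(-845 + (3 + (-1)²)) = 914*(-845 + (3 + 1)) = 914*(-845 + 4) = 914*(-841) = -768674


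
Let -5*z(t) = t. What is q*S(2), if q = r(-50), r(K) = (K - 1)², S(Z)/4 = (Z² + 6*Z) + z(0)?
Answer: 166464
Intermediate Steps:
z(t) = -t/5
S(Z) = 4*Z² + 24*Z (S(Z) = 4*((Z² + 6*Z) - ⅕*0) = 4*((Z² + 6*Z) + 0) = 4*(Z² + 6*Z) = 4*Z² + 24*Z)
r(K) = (-1 + K)²
q = 2601 (q = (-1 - 50)² = (-51)² = 2601)
q*S(2) = 2601*(4*2*(6 + 2)) = 2601*(4*2*8) = 2601*64 = 166464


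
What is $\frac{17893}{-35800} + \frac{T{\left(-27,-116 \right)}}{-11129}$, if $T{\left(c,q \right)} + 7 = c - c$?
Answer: $- \frac{198880597}{398418200} \approx -0.49918$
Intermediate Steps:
$T{\left(c,q \right)} = -7$ ($T{\left(c,q \right)} = -7 + \left(c - c\right) = -7 + 0 = -7$)
$\frac{17893}{-35800} + \frac{T{\left(-27,-116 \right)}}{-11129} = \frac{17893}{-35800} - \frac{7}{-11129} = 17893 \left(- \frac{1}{35800}\right) - - \frac{7}{11129} = - \frac{17893}{35800} + \frac{7}{11129} = - \frac{198880597}{398418200}$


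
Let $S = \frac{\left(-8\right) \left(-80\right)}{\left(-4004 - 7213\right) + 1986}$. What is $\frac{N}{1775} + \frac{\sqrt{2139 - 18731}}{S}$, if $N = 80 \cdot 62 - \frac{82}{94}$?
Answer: $\frac{233079}{83425} - \frac{9231 i \sqrt{1037}}{160} \approx 2.7939 - 1857.9 i$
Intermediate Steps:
$S = - \frac{640}{9231}$ ($S = \frac{640}{-11217 + 1986} = \frac{640}{-9231} = 640 \left(- \frac{1}{9231}\right) = - \frac{640}{9231} \approx -0.069332$)
$N = \frac{233079}{47}$ ($N = 4960 - \frac{41}{47} = \frac{233079}{47} \approx 4959.1$)
$\frac{N}{1775} + \frac{\sqrt{2139 - 18731}}{S} = \frac{233079}{47 \cdot 1775} + \frac{\sqrt{2139 - 18731}}{- \frac{640}{9231}} = \frac{233079}{47} \cdot \frac{1}{1775} + \sqrt{-16592} \left(- \frac{9231}{640}\right) = \frac{233079}{83425} + 4 i \sqrt{1037} \left(- \frac{9231}{640}\right) = \frac{233079}{83425} - \frac{9231 i \sqrt{1037}}{160}$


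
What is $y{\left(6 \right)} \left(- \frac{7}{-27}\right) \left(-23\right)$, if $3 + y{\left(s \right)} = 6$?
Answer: $- \frac{161}{9} \approx -17.889$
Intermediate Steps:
$y{\left(s \right)} = 3$ ($y{\left(s \right)} = -3 + 6 = 3$)
$y{\left(6 \right)} \left(- \frac{7}{-27}\right) \left(-23\right) = 3 \left(- \frac{7}{-27}\right) \left(-23\right) = 3 \left(\left(-7\right) \left(- \frac{1}{27}\right)\right) \left(-23\right) = 3 \cdot \frac{7}{27} \left(-23\right) = \frac{7}{9} \left(-23\right) = - \frac{161}{9}$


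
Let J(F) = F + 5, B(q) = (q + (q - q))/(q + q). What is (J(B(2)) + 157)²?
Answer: 105625/4 ≈ 26406.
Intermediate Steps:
B(q) = ½ (B(q) = (q + 0)/((2*q)) = q*(1/(2*q)) = ½)
J(F) = 5 + F
(J(B(2)) + 157)² = ((5 + ½) + 157)² = (11/2 + 157)² = (325/2)² = 105625/4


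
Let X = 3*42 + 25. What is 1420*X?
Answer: 214420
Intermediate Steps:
X = 151 (X = 126 + 25 = 151)
1420*X = 1420*151 = 214420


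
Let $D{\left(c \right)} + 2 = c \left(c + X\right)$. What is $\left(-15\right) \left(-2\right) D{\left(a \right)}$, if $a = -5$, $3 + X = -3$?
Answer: $1590$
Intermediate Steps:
$X = -6$ ($X = -3 - 3 = -6$)
$D{\left(c \right)} = -2 + c \left(-6 + c\right)$ ($D{\left(c \right)} = -2 + c \left(c - 6\right) = -2 + c \left(-6 + c\right)$)
$\left(-15\right) \left(-2\right) D{\left(a \right)} = \left(-15\right) \left(-2\right) \left(-2 + \left(-5\right)^{2} - -30\right) = 30 \left(-2 + 25 + 30\right) = 30 \cdot 53 = 1590$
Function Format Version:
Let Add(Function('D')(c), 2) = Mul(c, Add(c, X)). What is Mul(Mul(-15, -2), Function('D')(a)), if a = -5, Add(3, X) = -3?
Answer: 1590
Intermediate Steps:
X = -6 (X = Add(-3, -3) = -6)
Function('D')(c) = Add(-2, Mul(c, Add(-6, c))) (Function('D')(c) = Add(-2, Mul(c, Add(c, -6))) = Add(-2, Mul(c, Add(-6, c))))
Mul(Mul(-15, -2), Function('D')(a)) = Mul(Mul(-15, -2), Add(-2, Pow(-5, 2), Mul(-6, -5))) = Mul(30, Add(-2, 25, 30)) = Mul(30, 53) = 1590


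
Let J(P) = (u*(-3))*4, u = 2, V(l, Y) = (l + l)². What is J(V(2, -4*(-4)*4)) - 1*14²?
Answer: -220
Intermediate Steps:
V(l, Y) = 4*l² (V(l, Y) = (2*l)² = 4*l²)
J(P) = -24 (J(P) = (2*(-3))*4 = -6*4 = -24)
J(V(2, -4*(-4)*4)) - 1*14² = -24 - 1*14² = -24 - 1*196 = -24 - 196 = -220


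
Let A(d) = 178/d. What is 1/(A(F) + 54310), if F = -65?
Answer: 65/3529972 ≈ 1.8414e-5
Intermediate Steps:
1/(A(F) + 54310) = 1/(178/(-65) + 54310) = 1/(178*(-1/65) + 54310) = 1/(-178/65 + 54310) = 1/(3529972/65) = 65/3529972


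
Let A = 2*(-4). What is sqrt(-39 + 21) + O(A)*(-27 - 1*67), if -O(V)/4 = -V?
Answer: 3008 + 3*I*sqrt(2) ≈ 3008.0 + 4.2426*I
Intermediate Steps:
A = -8
O(V) = 4*V (O(V) = -(-4)*V = 4*V)
sqrt(-39 + 21) + O(A)*(-27 - 1*67) = sqrt(-39 + 21) + (4*(-8))*(-27 - 1*67) = sqrt(-18) - 32*(-27 - 67) = 3*I*sqrt(2) - 32*(-94) = 3*I*sqrt(2) + 3008 = 3008 + 3*I*sqrt(2)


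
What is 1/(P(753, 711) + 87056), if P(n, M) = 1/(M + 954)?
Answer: 1665/144948241 ≈ 1.1487e-5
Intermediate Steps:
P(n, M) = 1/(954 + M)
1/(P(753, 711) + 87056) = 1/(1/(954 + 711) + 87056) = 1/(1/1665 + 87056) = 1/(144948241/1665) = 1665/144948241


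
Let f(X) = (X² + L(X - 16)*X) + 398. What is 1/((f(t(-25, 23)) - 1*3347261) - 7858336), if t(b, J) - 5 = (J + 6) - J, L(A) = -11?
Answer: -1/11205199 ≈ -8.9244e-8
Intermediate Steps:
t(b, J) = 11 (t(b, J) = 5 + ((J + 6) - J) = 5 + ((6 + J) - J) = 5 + 6 = 11)
f(X) = 398 + X² - 11*X (f(X) = (X² - 11*X) + 398 = 398 + X² - 11*X)
1/((f(t(-25, 23)) - 1*3347261) - 7858336) = 1/(((398 + 11² - 11*11) - 1*3347261) - 7858336) = 1/(((398 + 121 - 121) - 3347261) - 7858336) = 1/((398 - 3347261) - 7858336) = 1/(-3346863 - 7858336) = 1/(-11205199) = -1/11205199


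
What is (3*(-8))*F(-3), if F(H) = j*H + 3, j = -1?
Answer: -144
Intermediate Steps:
F(H) = 3 - H (F(H) = -H + 3 = 3 - H)
(3*(-8))*F(-3) = (3*(-8))*(3 - 1*(-3)) = -24*(3 + 3) = -24*6 = -144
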